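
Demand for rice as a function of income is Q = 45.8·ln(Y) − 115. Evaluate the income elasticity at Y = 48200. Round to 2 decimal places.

0.12

At Y = 48200: Q = 378.867.
dQ/dY = 45.8/Y = 0.000950207 at this income.
η = (dQ/dY)·(Y/Q) = 0.000950207 × (48200/378.867) = 0.12.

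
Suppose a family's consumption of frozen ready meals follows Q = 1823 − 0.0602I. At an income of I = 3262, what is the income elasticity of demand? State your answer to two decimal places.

At I = 3262: Q = 1626.628.
dQ/dI = −0.0602.
η = (dQ/dI)·(I/Q) = -0.0602 × (3262/1626.628) = -0.12.

-0.12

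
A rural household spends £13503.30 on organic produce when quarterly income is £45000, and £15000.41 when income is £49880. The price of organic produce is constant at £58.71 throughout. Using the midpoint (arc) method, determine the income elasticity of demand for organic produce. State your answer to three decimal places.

With a constant price, Q₁ = 13503.30/58.71 = 230.000 and Q₂ = 15000.41/58.71 = 255.500 (equivalently, work directly with expenditure since P cancels).
Midpoint %ΔQ = (15000.41 − 13503.30)/14251.86 = 0.10505; midpoint %ΔI = (49880 − 45000)/47440 = 0.10287.
η = 0.10505 / 0.10287 = 1.021.

1.021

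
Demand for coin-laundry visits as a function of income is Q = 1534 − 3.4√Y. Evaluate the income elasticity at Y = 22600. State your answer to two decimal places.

At Y = 22600: Q = 1022.868.
dQ/dY = -3.4/(2√Y) = -0.0113082 at this income.
η = (dQ/dY)·(Y/Q) = -0.0113082 × (22600/1022.868) = -0.25.

-0.25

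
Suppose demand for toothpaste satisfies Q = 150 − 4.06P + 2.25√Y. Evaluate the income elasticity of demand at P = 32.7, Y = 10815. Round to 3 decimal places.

At P = 32.7, Y = 10815: Q = 251.227.
Holding P constant, ∂Q/∂Y = 2.25/(2√Y) = 0.0108178.
η_Y = (∂Q/∂Y)·(Y/Q) = 0.0108178 × (10815/251.227) = 0.466.

0.466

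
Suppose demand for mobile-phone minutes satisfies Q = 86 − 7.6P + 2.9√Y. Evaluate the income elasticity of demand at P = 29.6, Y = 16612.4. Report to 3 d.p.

At P = 29.6, Y = 16612.4: Q = 234.818.
Holding P constant, ∂Q/∂Y = 2.9/(2√Y) = 0.01125.
η_Y = (∂Q/∂Y)·(Y/Q) = 0.01125 × (16612.4/234.818) = 0.796.

0.796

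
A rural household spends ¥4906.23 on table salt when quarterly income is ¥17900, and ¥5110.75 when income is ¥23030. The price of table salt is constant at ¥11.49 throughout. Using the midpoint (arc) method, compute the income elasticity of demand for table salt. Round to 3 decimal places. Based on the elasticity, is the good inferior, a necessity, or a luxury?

With a constant price, Q₁ = 4906.23/11.49 = 427.000 and Q₂ = 5110.75/11.49 = 444.800 (equivalently, work directly with expenditure since P cancels).
Midpoint %ΔQ = (5110.75 − 4906.23)/5008.49 = 0.04083; midpoint %ΔI = (23030 − 17900)/20465 = 0.25067.
η = 0.04083 / 0.25067 = 0.163.
0 < η < 1 ⇒ necessity.

0.163 (necessity)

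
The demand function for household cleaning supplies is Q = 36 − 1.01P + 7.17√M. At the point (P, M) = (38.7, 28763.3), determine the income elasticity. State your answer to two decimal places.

At P = 38.7, M = 28763.3: Q = 1212.927.
Holding P constant, ∂Q/∂M = 7.17/(2√M) = 0.0211383.
η_M = (∂Q/∂M)·(M/Q) = 0.0211383 × (28763.3/1212.927) = 0.50.

0.50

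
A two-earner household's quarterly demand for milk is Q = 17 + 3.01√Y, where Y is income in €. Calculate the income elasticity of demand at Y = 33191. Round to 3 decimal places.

At Y = 33191: Q = 565.374.
dQ/dY = 3.01/(2√Y) = 0.00826088 at this income.
η = (dQ/dY)·(Y/Q) = 0.00826088 × (33191/565.374) = 0.485.

0.485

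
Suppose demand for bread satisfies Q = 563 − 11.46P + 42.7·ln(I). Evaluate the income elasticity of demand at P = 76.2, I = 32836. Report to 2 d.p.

0.32

At P = 76.2, I = 32836: Q = 133.797.
Holding P constant, ∂Q/∂I = 42.7/I = 0.0013004.
η_I = (∂Q/∂I)·(I/Q) = 0.0013004 × (32836/133.797) = 0.32.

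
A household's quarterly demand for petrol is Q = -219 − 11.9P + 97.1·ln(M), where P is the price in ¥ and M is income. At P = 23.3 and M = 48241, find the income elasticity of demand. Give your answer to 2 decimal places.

At P = 23.3, M = 48241: Q = 550.853.
Holding P constant, ∂Q/∂M = 97.1/M = 0.00201281.
η_M = (∂Q/∂M)·(M/Q) = 0.00201281 × (48241/550.853) = 0.18.

0.18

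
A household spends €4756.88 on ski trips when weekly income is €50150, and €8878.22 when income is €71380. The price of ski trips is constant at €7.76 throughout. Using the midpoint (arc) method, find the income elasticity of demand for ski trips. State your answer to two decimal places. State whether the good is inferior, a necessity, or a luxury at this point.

With a constant price, Q₁ = 4756.88/7.76 = 613.000 and Q₂ = 8878.22/7.76 = 1144.101 (equivalently, work directly with expenditure since P cancels).
Midpoint %ΔQ = (8878.22 − 4756.88)/6817.55 = 0.60452; midpoint %ΔI = (71380 − 50150)/60765 = 0.34938.
η = 0.60452 / 0.34938 = 1.73.
η > 1 ⇒ luxury.

1.73 (luxury)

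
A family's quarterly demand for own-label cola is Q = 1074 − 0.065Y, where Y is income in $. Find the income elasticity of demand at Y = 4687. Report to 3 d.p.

At Y = 4687: Q = 769.345.
dQ/dY = −0.065.
η = (dQ/dY)·(Y/Q) = -0.065 × (4687/769.345) = -0.396.

-0.396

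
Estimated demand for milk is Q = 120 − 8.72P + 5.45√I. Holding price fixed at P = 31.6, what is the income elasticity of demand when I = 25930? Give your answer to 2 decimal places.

0.61

At P = 31.6, I = 25930: Q = 722.050.
Holding P constant, ∂Q/∂I = 5.45/(2√I) = 0.0169225.
η_I = (∂Q/∂I)·(I/Q) = 0.0169225 × (25930/722.050) = 0.61.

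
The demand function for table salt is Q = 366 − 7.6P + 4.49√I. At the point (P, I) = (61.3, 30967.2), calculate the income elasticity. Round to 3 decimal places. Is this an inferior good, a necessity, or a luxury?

0.572 (necessity)

At P = 61.3, I = 30967.2: Q = 690.248.
Holding P constant, ∂Q/∂I = 4.49/(2√I) = 0.0127575.
η_I = (∂Q/∂I)·(I/Q) = 0.0127575 × (30967.2/690.248) = 0.572.
Since 0 < η < 1, this is a necessity.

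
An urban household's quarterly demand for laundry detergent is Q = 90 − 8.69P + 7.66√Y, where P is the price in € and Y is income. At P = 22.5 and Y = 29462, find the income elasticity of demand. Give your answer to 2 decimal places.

0.54

At P = 22.5, Y = 29462: Q = 1209.276.
Holding P constant, ∂Q/∂Y = 7.66/(2√Y) = 0.0223135.
η_Y = (∂Q/∂Y)·(Y/Q) = 0.0223135 × (29462/1209.276) = 0.54.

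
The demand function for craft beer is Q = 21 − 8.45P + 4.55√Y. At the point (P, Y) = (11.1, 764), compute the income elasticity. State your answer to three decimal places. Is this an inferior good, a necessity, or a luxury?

1.187 (luxury)

At P = 11.1, Y = 764: Q = 52.970.
Holding P constant, ∂Q/∂Y = 4.55/(2√Y) = 0.0823066.
η_Y = (∂Q/∂Y)·(Y/Q) = 0.0823066 × (764/52.970) = 1.187.
Since η > 1, this is a luxury.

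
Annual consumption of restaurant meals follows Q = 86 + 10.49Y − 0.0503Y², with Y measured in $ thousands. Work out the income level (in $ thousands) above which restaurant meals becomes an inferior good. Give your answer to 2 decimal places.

dQ/dY = 10.49 − 0.1006Y.
The good is inferior where dQ/dY < 0. Setting dQ/dY = 0 gives Y = 10.49 / 0.1006 = 104.27.

104.27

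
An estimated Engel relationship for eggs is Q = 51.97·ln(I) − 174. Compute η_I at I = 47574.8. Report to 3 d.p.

0.135

At I = 47574.8: Q = 385.720.
dQ/dI = 51.97/I = 0.00109239 at this income.
η = (dQ/dI)·(I/Q) = 0.00109239 × (47574.8/385.720) = 0.135.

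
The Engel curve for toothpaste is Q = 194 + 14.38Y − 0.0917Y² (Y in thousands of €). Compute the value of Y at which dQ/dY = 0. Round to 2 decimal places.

78.41

dQ/dY = 14.38 − 0.1834Y.
The good is inferior where dQ/dY < 0. Setting dQ/dY = 0 gives Y = 14.38 / 0.1834 = 78.41.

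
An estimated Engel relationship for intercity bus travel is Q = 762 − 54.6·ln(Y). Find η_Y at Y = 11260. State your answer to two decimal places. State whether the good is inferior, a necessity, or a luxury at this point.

At Y = 11260: Q = 252.636.
dQ/dY = -54.6/Y = -0.00484902 at this income.
η = (dQ/dY)·(Y/Q) = -0.00484902 × (11260/252.636) = -0.22.
Since η < 0, the good is an inferior good.

-0.22 (inferior good)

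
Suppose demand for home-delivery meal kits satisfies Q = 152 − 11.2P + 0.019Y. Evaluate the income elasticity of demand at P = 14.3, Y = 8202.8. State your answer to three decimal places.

1.055

At P = 14.3, Y = 8202.8: Q = 147.693.
Holding P constant, ∂Q/∂Y = 0.019.
η_Y = (∂Q/∂Y)·(Y/Q) = 0.019 × (8202.8/147.693) = 1.055.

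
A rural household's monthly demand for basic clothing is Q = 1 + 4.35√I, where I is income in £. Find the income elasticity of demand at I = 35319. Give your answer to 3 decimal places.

At I = 35319: Q = 818.511.
dQ/dI = 4.35/(2√I) = 0.0115732 at this income.
η = (dQ/dI)·(I/Q) = 0.0115732 × (35319/818.511) = 0.499.

0.499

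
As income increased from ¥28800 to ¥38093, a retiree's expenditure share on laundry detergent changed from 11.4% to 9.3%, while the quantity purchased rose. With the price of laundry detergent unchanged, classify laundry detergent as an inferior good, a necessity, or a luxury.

necessity

Quantity rises but the budget share falls as income rises, so 0 < η < 1.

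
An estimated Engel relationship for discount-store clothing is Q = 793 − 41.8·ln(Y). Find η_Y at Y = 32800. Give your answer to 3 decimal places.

-0.117

At Y = 32800: Q = 358.356.
dQ/dY = -41.8/Y = -0.00127439 at this income.
η = (dQ/dY)·(Y/Q) = -0.00127439 × (32800/358.356) = -0.117.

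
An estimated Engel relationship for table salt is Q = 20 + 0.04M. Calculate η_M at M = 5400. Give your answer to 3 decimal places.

0.915

At M = 5400: Q = 236.000.
dQ/dM = 0.04.
η = (dQ/dM)·(M/Q) = 0.04 × (5400/236.000) = 0.915.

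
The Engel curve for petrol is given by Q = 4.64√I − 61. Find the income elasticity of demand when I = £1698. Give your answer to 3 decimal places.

At I = 1698: Q = 130.200.
dQ/dI = 4.64/(2√I) = 0.0563014 at this income.
η = (dQ/dI)·(I/Q) = 0.0563014 × (1698/130.200) = 0.734.

0.734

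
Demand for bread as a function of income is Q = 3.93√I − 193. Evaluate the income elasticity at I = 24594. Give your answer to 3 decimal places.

0.728

At I = 24594: Q = 423.321.
dQ/dI = 3.93/(2√I) = 0.0125299 at this income.
η = (dQ/dI)·(I/Q) = 0.0125299 × (24594/423.321) = 0.728.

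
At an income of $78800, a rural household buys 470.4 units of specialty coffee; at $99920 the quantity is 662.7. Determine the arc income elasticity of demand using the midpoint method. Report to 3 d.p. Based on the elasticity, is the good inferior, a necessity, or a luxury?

ΔQ = 662.7 − 470.4 = 192.3; midpoint Q̄ = (470.4 + 662.7)/2 = 566.55.
ΔI = 99920 − 78800 = 21120; midpoint Ī = (78800 + 99920)/2 = 89360.
η = (ΔQ/Q̄) ÷ (ΔI/Ī) = (192.3/566.55) ÷ (21120/89360) = 1.436.
η > 1 ⇒ luxury.

1.436 (luxury)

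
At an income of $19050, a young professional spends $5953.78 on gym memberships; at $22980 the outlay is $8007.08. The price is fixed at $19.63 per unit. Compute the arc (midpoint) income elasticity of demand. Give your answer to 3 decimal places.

1.573

With a constant price, Q₁ = 5953.78/19.63 = 303.300 and Q₂ = 8007.08/19.63 = 407.900 (equivalently, work directly with expenditure since P cancels).
Midpoint %ΔQ = (8007.08 − 5953.78)/6980.43 = 0.29415; midpoint %ΔI = (22980 − 19050)/21015 = 0.18701.
η = 0.29415 / 0.18701 = 1.573.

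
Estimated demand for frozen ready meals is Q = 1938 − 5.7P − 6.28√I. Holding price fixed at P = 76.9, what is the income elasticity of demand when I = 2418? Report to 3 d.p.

At P = 76.9, I = 2418: Q = 1190.863.
Holding P constant, ∂Q/∂I = -6.28/(2√I) = -0.063856.
η_I = (∂Q/∂I)·(I/Q) = -0.063856 × (2418/1190.863) = -0.130.

-0.130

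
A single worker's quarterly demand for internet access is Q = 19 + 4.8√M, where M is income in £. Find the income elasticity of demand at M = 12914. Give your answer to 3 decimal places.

At M = 12914: Q = 564.471.
dQ/dM = 4.8/(2√M) = 0.0211194 at this income.
η = (dQ/dM)·(M/Q) = 0.0211194 × (12914/564.471) = 0.483.

0.483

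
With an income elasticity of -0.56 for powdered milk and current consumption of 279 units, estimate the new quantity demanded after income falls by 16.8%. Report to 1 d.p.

%ΔQ ≈ η × %ΔI = -0.56 × (-16.8%) = 9.408%.
New Q ≈ 279 × (1 + 0.09408) = 305.2.

305.2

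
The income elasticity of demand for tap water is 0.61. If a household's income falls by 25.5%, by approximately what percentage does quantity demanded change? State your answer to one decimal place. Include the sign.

%ΔQ ≈ η × %ΔI = 0.61 × (-25.5%) = -15.6%.

-15.6%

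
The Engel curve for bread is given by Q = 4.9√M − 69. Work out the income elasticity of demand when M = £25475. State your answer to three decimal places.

At M = 25475: Q = 713.084.
dQ/dM = 4.9/(2√M) = 0.01535 at this income.
η = (dQ/dM)·(M/Q) = 0.01535 × (25475/713.084) = 0.548.

0.548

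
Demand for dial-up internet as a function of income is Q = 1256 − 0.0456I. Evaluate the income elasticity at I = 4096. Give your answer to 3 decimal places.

At I = 4096: Q = 1069.222.
dQ/dI = −0.0456.
η = (dQ/dI)·(I/Q) = -0.0456 × (4096/1069.222) = -0.175.

-0.175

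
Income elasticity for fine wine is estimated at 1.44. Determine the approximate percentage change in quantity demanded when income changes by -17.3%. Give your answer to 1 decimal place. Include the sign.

%ΔQ ≈ η × %ΔI = 1.44 × (-17.3%) = -24.9%.

-24.9%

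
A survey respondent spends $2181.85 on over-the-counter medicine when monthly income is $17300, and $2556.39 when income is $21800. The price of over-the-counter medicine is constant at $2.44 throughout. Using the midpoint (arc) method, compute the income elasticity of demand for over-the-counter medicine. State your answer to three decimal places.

0.687

With a constant price, Q₁ = 2181.85/2.44 = 894.201 and Q₂ = 2556.39/2.44 = 1047.701 (equivalently, work directly with expenditure since P cancels).
Midpoint %ΔQ = (2556.39 − 2181.85)/2369.12 = 0.15809; midpoint %ΔI = (21800 − 17300)/19550 = 0.23018.
η = 0.15809 / 0.23018 = 0.687.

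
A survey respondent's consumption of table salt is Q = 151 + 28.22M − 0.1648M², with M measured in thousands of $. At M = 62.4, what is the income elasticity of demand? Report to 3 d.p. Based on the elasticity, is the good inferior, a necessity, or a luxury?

At M = 62.4: Q = 1270.2364.
dQ/dM = 28.22 − 0.3296M = 7.65296.
η = (dQ/dM)·(M/Q) = 7.65296 × (62.4/1270.2364) = 0.376.
0 < η < 1 ⇒ necessity.

0.376 (necessity)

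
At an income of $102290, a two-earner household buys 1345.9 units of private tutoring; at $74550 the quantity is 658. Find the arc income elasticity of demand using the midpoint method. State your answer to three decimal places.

2.188

ΔQ = 658 − 1345.9 = -687.9; midpoint Q̄ = (1345.9 + 658)/2 = 1001.95.
ΔI = 74550 − 102290 = -27740; midpoint Ī = (102290 + 74550)/2 = 88420.
η = (ΔQ/Q̄) ÷ (ΔI/Ī) = (-687.9/1001.95) ÷ (-27740/88420) = 2.188.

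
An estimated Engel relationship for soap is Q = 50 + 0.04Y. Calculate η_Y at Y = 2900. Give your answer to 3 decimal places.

0.699

At Y = 2900: Q = 166.000.
dQ/dY = 0.04.
η = (dQ/dY)·(Y/Q) = 0.04 × (2900/166.000) = 0.699.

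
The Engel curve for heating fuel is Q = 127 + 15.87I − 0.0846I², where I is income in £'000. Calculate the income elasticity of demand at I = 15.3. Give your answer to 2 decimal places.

0.58

At I = 15.3: Q = 350.0070.
dQ/dI = 15.87 − 0.1692I = 13.28124.
η = (dQ/dI)·(I/Q) = 13.28124 × (15.3/350.0070) = 0.58.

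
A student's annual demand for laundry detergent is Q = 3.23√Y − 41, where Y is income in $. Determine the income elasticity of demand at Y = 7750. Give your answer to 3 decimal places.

At Y = 7750: Q = 243.350.
dQ/dY = 3.23/(2√Y) = 0.0183452 at this income.
η = (dQ/dY)·(Y/Q) = 0.0183452 × (7750/243.350) = 0.584.

0.584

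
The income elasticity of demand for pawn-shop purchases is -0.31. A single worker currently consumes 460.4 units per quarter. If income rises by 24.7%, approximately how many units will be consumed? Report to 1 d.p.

%ΔQ ≈ η × %ΔI = -0.31 × 24.7% = -7.657%.
New Q ≈ 460.4 × (1 − 0.07657) = 425.1.

425.1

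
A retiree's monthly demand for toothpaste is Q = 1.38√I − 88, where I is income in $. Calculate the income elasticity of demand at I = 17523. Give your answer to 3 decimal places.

0.965

At I = 17523: Q = 94.677.
dQ/dI = 1.38/(2√I) = 0.00521249 at this income.
η = (dQ/dI)·(I/Q) = 0.00521249 × (17523/94.677) = 0.965.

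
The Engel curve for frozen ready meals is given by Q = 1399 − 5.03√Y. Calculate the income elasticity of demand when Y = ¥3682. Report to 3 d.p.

-0.140

At Y = 3682: Q = 1093.782.
dQ/dY = -5.03/(2√Y) = -0.0414473 at this income.
η = (dQ/dY)·(Y/Q) = -0.0414473 × (3682/1093.782) = -0.140.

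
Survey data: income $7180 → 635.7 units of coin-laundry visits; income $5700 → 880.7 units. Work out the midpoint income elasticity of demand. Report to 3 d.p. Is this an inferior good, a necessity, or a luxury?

ΔQ = 880.7 − 635.7 = 245; midpoint Q̄ = (635.7 + 880.7)/2 = 758.2.
ΔI = 5700 − 7180 = -1480; midpoint Ī = (7180 + 5700)/2 = 6440.
η = (ΔQ/Q̄) ÷ (ΔI/Ī) = (245/758.2) ÷ (-1480/6440) = -1.406.
η < 0 ⇒ inferior good.

-1.406 (inferior good)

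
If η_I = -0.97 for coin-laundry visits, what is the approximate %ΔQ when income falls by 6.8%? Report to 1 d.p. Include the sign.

6.6%

%ΔQ ≈ η × %ΔI = -0.97 × (-6.8%) = 6.6%.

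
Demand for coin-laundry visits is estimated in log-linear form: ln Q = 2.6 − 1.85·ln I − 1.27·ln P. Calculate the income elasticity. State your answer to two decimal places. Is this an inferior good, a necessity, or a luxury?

In a log-linear demand, the coefficient on ln I is the income elasticity.
So η = -1.85.
η < 0 ⇒ inferior good.

-1.85 (inferior good)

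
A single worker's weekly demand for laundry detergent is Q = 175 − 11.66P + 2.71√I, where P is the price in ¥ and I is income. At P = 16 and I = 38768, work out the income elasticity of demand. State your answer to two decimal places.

At P = 16, I = 38768: Q = 522.028.
Holding P constant, ∂Q/∂I = 2.71/(2√I) = 0.00688181.
η_I = (∂Q/∂I)·(I/Q) = 0.00688181 × (38768/522.028) = 0.51.

0.51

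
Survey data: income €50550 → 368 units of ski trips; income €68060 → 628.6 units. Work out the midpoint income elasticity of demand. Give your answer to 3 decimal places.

1.771

ΔQ = 628.6 − 368 = 260.6; midpoint Q̄ = (368 + 628.6)/2 = 498.3.
ΔI = 68060 − 50550 = 17510; midpoint Ī = (50550 + 68060)/2 = 59305.
η = (ΔQ/Q̄) ÷ (ΔI/Ī) = (260.6/498.3) ÷ (17510/59305) = 1.771.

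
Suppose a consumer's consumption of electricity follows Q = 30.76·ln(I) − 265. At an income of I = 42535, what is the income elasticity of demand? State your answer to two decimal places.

At I = 42535: Q = 62.843.
dQ/dI = 30.76/I = 0.000723169 at this income.
η = (dQ/dI)·(I/Q) = 0.000723169 × (42535/62.843) = 0.49.

0.49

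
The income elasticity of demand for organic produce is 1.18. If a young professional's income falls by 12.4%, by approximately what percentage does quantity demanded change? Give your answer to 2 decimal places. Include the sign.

-14.63%

%ΔQ ≈ η × %ΔI = 1.18 × (-12.4%) = -14.63%.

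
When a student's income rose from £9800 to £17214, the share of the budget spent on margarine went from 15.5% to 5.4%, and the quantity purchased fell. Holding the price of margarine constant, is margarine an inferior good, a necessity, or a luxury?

Quantity demanded falls as income rises, so η < 0.

inferior good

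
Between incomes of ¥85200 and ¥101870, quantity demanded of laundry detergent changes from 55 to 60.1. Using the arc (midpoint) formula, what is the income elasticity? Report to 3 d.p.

0.497

ΔQ = 60.1 − 55 = 5.1; midpoint Q̄ = (55 + 60.1)/2 = 57.55.
ΔI = 101870 − 85200 = 16670; midpoint Ī = (85200 + 101870)/2 = 93535.
η = (ΔQ/Q̄) ÷ (ΔI/Ī) = (5.1/57.55) ÷ (16670/93535) = 0.497.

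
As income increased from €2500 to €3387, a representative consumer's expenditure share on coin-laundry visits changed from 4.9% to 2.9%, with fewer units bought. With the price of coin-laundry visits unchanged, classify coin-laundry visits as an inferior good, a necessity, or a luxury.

Quantity demanded falls as income rises, so η < 0.

inferior good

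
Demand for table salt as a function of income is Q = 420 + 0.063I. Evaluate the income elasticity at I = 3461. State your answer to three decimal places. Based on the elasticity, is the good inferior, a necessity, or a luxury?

0.342 (necessity)

At I = 3461: Q = 638.043.
dQ/dI = 0.063.
η = (dQ/dI)·(I/Q) = 0.063 × (3461/638.043) = 0.342.
Since 0 < η < 1, the good is a necessity.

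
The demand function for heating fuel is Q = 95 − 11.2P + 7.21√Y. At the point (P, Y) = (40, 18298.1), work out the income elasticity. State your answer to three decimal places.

0.784

At P = 40, Y = 18298.1: Q = 622.300.
Holding P constant, ∂Q/∂Y = 7.21/(2√Y) = 0.0266503.
η_Y = (∂Q/∂Y)·(Y/Q) = 0.0266503 × (18298.1/622.300) = 0.784.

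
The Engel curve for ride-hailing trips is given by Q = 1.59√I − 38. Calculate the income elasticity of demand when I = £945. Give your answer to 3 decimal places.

At I = 945: Q = 10.878.
dQ/dI = 1.59/(2√I) = 0.0258614 at this income.
η = (dQ/dI)·(I/Q) = 0.0258614 × (945/10.878) = 2.247.

2.247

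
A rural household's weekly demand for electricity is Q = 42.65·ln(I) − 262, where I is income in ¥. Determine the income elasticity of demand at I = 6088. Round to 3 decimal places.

At I = 6088: Q = 109.655.
dQ/dI = 42.65/I = 0.00700558 at this income.
η = (dQ/dI)·(I/Q) = 0.00700558 × (6088/109.655) = 0.389.

0.389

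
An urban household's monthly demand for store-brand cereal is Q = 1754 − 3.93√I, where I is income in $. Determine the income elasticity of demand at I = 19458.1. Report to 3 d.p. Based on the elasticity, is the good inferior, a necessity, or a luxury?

-0.227 (inferior good)

At I = 19458.1: Q = 1205.795.
dQ/dI = -3.93/(2√I) = -0.0140868 at this income.
η = (dQ/dI)·(I/Q) = -0.0140868 × (19458.1/1205.795) = -0.227.
Since η < 0, the good is an inferior good.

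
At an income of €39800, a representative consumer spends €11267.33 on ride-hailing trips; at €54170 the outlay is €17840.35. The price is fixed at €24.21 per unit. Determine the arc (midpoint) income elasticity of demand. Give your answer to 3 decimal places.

1.477

With a constant price, Q₁ = 11267.33/24.21 = 465.400 and Q₂ = 17840.35/24.21 = 736.900 (equivalently, work directly with expenditure since P cancels).
Midpoint %ΔQ = (17840.35 − 11267.33)/14553.84 = 0.45163; midpoint %ΔI = (54170 − 39800)/46985 = 0.30584.
η = 0.45163 / 0.30584 = 1.477.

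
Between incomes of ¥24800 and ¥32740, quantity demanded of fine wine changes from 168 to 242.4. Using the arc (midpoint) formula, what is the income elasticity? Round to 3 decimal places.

1.314

ΔQ = 242.4 − 168 = 74.4; midpoint Q̄ = (168 + 242.4)/2 = 205.2.
ΔI = 32740 − 24800 = 7940; midpoint Ī = (24800 + 32740)/2 = 28770.
η = (ΔQ/Q̄) ÷ (ΔI/Ī) = (74.4/205.2) ÷ (7940/28770) = 1.314.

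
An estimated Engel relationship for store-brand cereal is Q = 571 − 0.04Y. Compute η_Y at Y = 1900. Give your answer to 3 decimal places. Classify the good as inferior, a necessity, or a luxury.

-0.154 (inferior good)

At Y = 1900: Q = 495.000.
dQ/dY = −0.04.
η = (dQ/dY)·(Y/Q) = -0.04 × (1900/495.000) = -0.154.
Since η < 0, the good is an inferior good.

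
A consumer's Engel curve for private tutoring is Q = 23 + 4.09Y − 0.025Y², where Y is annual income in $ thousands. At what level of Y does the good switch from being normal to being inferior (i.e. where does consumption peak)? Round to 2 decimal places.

81.80

dQ/dY = 4.09 − 0.05Y.
The good is inferior where dQ/dY < 0. Setting dQ/dY = 0 gives Y = 4.09 / 0.05 = 81.80.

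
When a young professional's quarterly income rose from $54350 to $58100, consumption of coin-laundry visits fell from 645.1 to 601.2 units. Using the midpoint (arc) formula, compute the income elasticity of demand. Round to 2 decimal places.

-1.06

ΔQ = 601.2 − 645.1 = -43.9; midpoint Q̄ = (645.1 + 601.2)/2 = 623.15.
ΔI = 58100 − 54350 = 3750; midpoint Ī = (54350 + 58100)/2 = 56225.
η = (ΔQ/Q̄) ÷ (ΔI/Ī) = (-43.9/623.15) ÷ (3750/56225) = -1.06.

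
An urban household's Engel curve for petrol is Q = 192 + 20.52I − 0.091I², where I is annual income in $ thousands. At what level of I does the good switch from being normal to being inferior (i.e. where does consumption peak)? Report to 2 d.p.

112.75

dQ/dI = 20.52 − 0.182I.
The good is inferior where dQ/dI < 0. Setting dQ/dI = 0 gives I = 20.52 / 0.182 = 112.75.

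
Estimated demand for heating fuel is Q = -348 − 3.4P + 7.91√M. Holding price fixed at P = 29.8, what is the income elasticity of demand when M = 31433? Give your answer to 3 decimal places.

0.736

At P = 29.8, M = 31433: Q = 953.072.
Holding P constant, ∂Q/∂M = 7.91/(2√M) = 0.0223076.
η_M = (∂Q/∂M)·(M/Q) = 0.0223076 × (31433/953.072) = 0.736.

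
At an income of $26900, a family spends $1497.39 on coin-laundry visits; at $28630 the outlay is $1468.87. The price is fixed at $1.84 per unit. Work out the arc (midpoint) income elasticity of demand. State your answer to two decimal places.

-0.31

With a constant price, Q₁ = 1497.39/1.84 = 813.799 and Q₂ = 1468.87/1.84 = 798.299 (equivalently, work directly with expenditure since P cancels).
Midpoint %ΔQ = (1468.87 − 1497.39)/1483.13 = -0.01923; midpoint %ΔI = (28630 − 26900)/27765 = 0.06231.
η = -0.01923 / 0.06231 = -0.31.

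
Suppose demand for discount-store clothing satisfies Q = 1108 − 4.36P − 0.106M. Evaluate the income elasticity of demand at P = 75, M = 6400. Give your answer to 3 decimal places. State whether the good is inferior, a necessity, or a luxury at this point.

At P = 75, M = 6400: Q = 102.600.
Holding P constant, ∂Q/∂M = −0.106.
η_M = (∂Q/∂M)·(M/Q) = -0.106 × (6400/102.600) = -6.612.
Since η < 0, this is an inferior good.

-6.612 (inferior good)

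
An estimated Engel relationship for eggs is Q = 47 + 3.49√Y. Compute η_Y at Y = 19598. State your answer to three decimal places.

0.456

At Y = 19598: Q = 535.575.
dQ/dY = 3.49/(2√Y) = 0.0124649 at this income.
η = (dQ/dY)·(Y/Q) = 0.0124649 × (19598/535.575) = 0.456.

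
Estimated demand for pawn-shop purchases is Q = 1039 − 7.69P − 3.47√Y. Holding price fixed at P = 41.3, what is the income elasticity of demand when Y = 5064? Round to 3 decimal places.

-0.260

At P = 41.3, Y = 5064: Q = 474.472.
Holding P constant, ∂Q/∂Y = -3.47/(2√Y) = -0.0243811.
η_Y = (∂Q/∂Y)·(Y/Q) = -0.0243811 × (5064/474.472) = -0.260.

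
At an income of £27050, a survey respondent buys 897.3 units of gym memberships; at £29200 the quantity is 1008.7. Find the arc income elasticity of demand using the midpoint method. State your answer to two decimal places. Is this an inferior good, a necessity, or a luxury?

ΔQ = 1008.7 − 897.3 = 111.4; midpoint Q̄ = (897.3 + 1008.7)/2 = 953.
ΔI = 29200 − 27050 = 2150; midpoint Ī = (27050 + 29200)/2 = 28125.
η = (ΔQ/Q̄) ÷ (ΔI/Ī) = (111.4/953) ÷ (2150/28125) = 1.53.
η > 1 ⇒ luxury.

1.53 (luxury)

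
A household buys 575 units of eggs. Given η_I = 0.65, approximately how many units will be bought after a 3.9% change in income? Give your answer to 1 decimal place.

%ΔQ ≈ η × %ΔI = 0.65 × 3.9% = 2.535%.
New Q ≈ 575 × (1 + 0.02535) = 589.6.

589.6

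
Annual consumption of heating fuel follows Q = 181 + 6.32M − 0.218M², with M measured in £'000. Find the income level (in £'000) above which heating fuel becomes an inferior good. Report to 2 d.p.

14.50

dQ/dM = 6.32 − 0.436M.
The good is inferior where dQ/dM < 0. Setting dQ/dM = 0 gives M = 6.32 / 0.436 = 14.50.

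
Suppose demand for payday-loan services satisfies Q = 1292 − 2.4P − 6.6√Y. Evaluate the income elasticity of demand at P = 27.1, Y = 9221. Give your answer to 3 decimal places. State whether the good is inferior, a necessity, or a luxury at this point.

At P = 27.1, Y = 9221: Q = 593.188.
Holding P constant, ∂Q/∂Y = -6.6/(2√Y) = -0.0343657.
η_Y = (∂Q/∂Y)·(Y/Q) = -0.0343657 × (9221/593.188) = -0.534.
Since η < 0, this is an inferior good.

-0.534 (inferior good)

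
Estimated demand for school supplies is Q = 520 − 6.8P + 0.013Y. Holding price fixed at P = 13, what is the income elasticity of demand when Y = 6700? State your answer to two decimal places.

At P = 13, Y = 6700: Q = 518.700.
Holding P constant, ∂Q/∂Y = 0.013.
η_Y = (∂Q/∂Y)·(Y/Q) = 0.013 × (6700/518.700) = 0.17.

0.17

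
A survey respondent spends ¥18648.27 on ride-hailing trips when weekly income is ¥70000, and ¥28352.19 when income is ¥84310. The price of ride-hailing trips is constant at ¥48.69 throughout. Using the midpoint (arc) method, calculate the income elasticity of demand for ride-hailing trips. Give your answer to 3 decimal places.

2.226

With a constant price, Q₁ = 18648.27/48.69 = 383.000 and Q₂ = 28352.19/48.69 = 582.300 (equivalently, work directly with expenditure since P cancels).
Midpoint %ΔQ = (28352.19 − 18648.27)/23500.23 = 0.41293; midpoint %ΔI = (84310 − 70000)/77155 = 0.18547.
η = 0.41293 / 0.18547 = 2.226.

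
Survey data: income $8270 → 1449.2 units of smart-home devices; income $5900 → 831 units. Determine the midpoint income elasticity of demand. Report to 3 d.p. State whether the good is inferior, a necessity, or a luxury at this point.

1.621 (luxury)

ΔQ = 831 − 1449.2 = -618.2; midpoint Q̄ = (1449.2 + 831)/2 = 1140.1.
ΔI = 5900 − 8270 = -2370; midpoint Ī = (8270 + 5900)/2 = 7085.
η = (ΔQ/Q̄) ÷ (ΔI/Ī) = (-618.2/1140.1) ÷ (-2370/7085) = 1.621.
η > 1 ⇒ luxury.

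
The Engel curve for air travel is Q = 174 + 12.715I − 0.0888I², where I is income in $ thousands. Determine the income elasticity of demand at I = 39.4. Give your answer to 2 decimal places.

0.42

At I = 39.4: Q = 537.1214.
dQ/dI = 12.715 − 0.1776I = 5.71756.
η = (dQ/dI)·(I/Q) = 5.71756 × (39.4/537.1214) = 0.42.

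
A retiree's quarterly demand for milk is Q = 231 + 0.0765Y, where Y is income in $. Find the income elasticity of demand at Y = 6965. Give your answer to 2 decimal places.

At Y = 6965: Q = 763.823.
dQ/dY = 0.0765.
η = (dQ/dY)·(Y/Q) = 0.0765 × (6965/763.823) = 0.70.

0.70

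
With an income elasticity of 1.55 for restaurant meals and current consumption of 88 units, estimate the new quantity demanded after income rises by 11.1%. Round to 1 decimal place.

103.1

%ΔQ ≈ η × %ΔI = 1.55 × 11.1% = 17.205%.
New Q ≈ 88 × (1 + 0.17205) = 103.1.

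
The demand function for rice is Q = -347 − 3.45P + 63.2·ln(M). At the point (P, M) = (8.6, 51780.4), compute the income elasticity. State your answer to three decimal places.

0.204

At P = 8.6, M = 51780.4: Q = 309.351.
Holding P constant, ∂Q/∂M = 63.2/M = 0.00122054.
η_M = (∂Q/∂M)·(M/Q) = 0.00122054 × (51780.4/309.351) = 0.204.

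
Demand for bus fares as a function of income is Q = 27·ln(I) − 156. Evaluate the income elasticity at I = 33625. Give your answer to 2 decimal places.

At I = 33625: Q = 125.422.
dQ/dI = 27/I = 0.000802974 at this income.
η = (dQ/dI)·(I/Q) = 0.000802974 × (33625/125.422) = 0.22.

0.22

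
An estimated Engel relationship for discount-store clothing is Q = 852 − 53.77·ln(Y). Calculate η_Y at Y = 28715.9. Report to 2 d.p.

At Y = 28715.9: Q = 300.040.
dQ/dY = -53.77/Y = -0.00187248 at this income.
η = (dQ/dY)·(Y/Q) = -0.00187248 × (28715.9/300.040) = -0.18.

-0.18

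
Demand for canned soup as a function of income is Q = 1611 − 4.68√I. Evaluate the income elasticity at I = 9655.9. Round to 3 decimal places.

At I = 9655.9: Q = 1151.122.
dQ/dI = -4.68/(2√I) = -0.0238133 at this income.
η = (dQ/dI)·(I/Q) = -0.0238133 × (9655.9/1151.122) = -0.200.

-0.200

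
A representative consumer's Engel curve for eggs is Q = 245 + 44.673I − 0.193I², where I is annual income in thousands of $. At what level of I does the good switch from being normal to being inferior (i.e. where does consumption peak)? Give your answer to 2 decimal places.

dQ/dI = 44.673 − 0.386I.
The good is inferior where dQ/dI < 0. Setting dQ/dI = 0 gives I = 44.673 / 0.386 = 115.73.

115.73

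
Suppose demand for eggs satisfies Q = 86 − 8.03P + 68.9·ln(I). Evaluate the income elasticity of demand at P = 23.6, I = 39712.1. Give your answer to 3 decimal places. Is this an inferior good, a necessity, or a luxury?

At P = 23.6, I = 39712.1: Q = 626.102.
Holding P constant, ∂Q/∂I = 68.9/I = 0.00173499.
η_I = (∂Q/∂I)·(I/Q) = 0.00173499 × (39712.1/626.102) = 0.110.
Since 0 < η < 1, this is a necessity.

0.110 (necessity)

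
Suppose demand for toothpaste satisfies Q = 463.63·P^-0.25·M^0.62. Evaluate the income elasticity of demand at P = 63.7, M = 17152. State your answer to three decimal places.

For a multiplicative demand Q = A·P^α·M^β, the income elasticity is β everywhere.
Here β = 0.62, so η = 0.620.

0.620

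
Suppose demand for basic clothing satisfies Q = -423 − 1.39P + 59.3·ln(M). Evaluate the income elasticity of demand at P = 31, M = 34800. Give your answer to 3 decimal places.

At P = 31, M = 34800: Q = 154.032.
Holding P constant, ∂Q/∂M = 59.3/M = 0.00170402.
η_M = (∂Q/∂M)·(M/Q) = 0.00170402 × (34800/154.032) = 0.385.

0.385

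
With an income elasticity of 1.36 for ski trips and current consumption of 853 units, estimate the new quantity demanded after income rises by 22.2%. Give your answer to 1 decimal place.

1110.5

%ΔQ ≈ η × %ΔI = 1.36 × 22.2% = 30.192%.
New Q ≈ 853 × (1 + 0.30192) = 1110.5.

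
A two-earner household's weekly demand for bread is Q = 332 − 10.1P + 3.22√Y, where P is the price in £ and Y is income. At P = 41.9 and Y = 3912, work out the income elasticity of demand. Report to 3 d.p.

0.914

At P = 41.9, Y = 3912: Q = 110.208.
Holding P constant, ∂Q/∂Y = 3.22/(2√Y) = 0.0257411.
η_Y = (∂Q/∂Y)·(Y/Q) = 0.0257411 × (3912/110.208) = 0.914.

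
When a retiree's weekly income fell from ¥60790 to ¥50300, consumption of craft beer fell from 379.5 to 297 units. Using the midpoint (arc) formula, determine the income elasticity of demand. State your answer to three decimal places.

ΔQ = 297 − 379.5 = -82.5; midpoint Q̄ = (379.5 + 297)/2 = 338.25.
ΔI = 50300 − 60790 = -10490; midpoint Ī = (60790 + 50300)/2 = 55545.
η = (ΔQ/Q̄) ÷ (ΔI/Ī) = (-82.5/338.25) ÷ (-10490/55545) = 1.291.

1.291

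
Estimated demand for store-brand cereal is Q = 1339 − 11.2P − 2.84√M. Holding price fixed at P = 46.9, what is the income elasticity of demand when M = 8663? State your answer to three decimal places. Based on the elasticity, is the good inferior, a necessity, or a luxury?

At P = 46.9, M = 8663: Q = 549.386.
Holding P constant, ∂Q/∂M = -2.84/(2√M) = -0.0152565.
η_M = (∂Q/∂M)·(M/Q) = -0.0152565 × (8663/549.386) = -0.241.
Since η < 0, this is an inferior good.

-0.241 (inferior good)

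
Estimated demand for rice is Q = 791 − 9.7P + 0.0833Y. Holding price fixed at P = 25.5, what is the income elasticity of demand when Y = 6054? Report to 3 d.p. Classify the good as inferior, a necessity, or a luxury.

0.481 (necessity)

At P = 25.5, Y = 6054: Q = 1047.948.
Holding P constant, ∂Q/∂Y = 0.0833.
η_Y = (∂Q/∂Y)·(Y/Q) = 0.0833 × (6054/1047.948) = 0.481.
Since 0 < η < 1, this is a necessity.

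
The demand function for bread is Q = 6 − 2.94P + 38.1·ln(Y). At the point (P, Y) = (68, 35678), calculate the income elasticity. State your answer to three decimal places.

0.185

At P = 68, Y = 35678: Q = 205.455.
Holding P constant, ∂Q/∂Y = 38.1/Y = 0.00106788.
η_Y = (∂Q/∂Y)·(Y/Q) = 0.00106788 × (35678/205.455) = 0.185.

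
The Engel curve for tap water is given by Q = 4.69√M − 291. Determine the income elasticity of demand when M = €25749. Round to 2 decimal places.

0.82

At M = 25749: Q = 461.581.
dQ/dM = 4.69/(2√M) = 0.0146138 at this income.
η = (dQ/dM)·(M/Q) = 0.0146138 × (25749/461.581) = 0.82.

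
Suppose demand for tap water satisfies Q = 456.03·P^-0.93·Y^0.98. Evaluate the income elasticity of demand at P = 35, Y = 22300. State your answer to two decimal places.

For a multiplicative demand Q = A·P^α·Y^β, the income elasticity is β everywhere.
Here β = 0.98, so η = 0.98.

0.98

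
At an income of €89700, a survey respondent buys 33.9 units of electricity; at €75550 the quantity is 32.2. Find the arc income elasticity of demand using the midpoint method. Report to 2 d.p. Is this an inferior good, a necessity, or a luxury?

ΔQ = 32.2 − 33.9 = -1.7; midpoint Q̄ = (33.9 + 32.2)/2 = 33.05.
ΔI = 75550 − 89700 = -14150; midpoint Ī = (89700 + 75550)/2 = 82625.
η = (ΔQ/Q̄) ÷ (ΔI/Ī) = (-1.7/33.05) ÷ (-14150/82625) = 0.30.
0 < η < 1 ⇒ necessity.

0.30 (necessity)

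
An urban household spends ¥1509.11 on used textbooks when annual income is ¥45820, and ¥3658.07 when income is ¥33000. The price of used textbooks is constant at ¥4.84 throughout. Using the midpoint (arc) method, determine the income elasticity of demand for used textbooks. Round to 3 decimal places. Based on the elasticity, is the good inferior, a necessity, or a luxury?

-2.557 (inferior good)

With a constant price, Q₁ = 1509.11/4.84 = 311.800 and Q₂ = 3658.07/4.84 = 755.800 (equivalently, work directly with expenditure since P cancels).
Midpoint %ΔQ = (3658.07 − 1509.11)/2583.59 = 0.83177; midpoint %ΔI = (33000 − 45820)/39410 = -0.32530.
η = 0.83177 / -0.32530 = -2.557.
η < 0 ⇒ inferior good.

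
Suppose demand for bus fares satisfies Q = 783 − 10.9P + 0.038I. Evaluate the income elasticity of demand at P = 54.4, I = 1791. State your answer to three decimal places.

At P = 54.4, I = 1791: Q = 258.098.
Holding P constant, ∂Q/∂I = 0.038.
η_I = (∂Q/∂I)·(I/Q) = 0.038 × (1791/258.098) = 0.264.

0.264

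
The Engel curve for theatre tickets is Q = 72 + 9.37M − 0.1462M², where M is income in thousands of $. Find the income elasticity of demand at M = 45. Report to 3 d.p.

At M = 45: Q = 197.5950.
dQ/dM = 9.37 − 0.2924M = -3.78800.
η = (dQ/dM)·(M/Q) = -3.78800 × (45/197.5950) = -0.863.

-0.863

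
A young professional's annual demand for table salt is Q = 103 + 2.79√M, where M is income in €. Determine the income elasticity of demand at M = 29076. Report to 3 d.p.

At M = 29076: Q = 578.742.
dQ/dM = 2.79/(2√M) = 0.00818101 at this income.
η = (dQ/dM)·(M/Q) = 0.00818101 × (29076/578.742) = 0.411.

0.411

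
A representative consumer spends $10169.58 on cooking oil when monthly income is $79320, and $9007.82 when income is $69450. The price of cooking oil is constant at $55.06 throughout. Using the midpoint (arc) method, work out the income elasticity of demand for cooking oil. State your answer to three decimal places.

With a constant price, Q₁ = 10169.58/55.06 = 184.700 and Q₂ = 9007.82/55.06 = 163.600 (equivalently, work directly with expenditure since P cancels).
Midpoint %ΔQ = (9007.82 − 10169.58)/9588.70 = -0.12116; midpoint %ΔI = (69450 − 79320)/74385 = -0.13269.
η = -0.12116 / -0.13269 = 0.913.

0.913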